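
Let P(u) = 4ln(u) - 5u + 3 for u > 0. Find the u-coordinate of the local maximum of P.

P'(u) = 4/u − 5 = 0 gives u = 4/5.
P''(u) = -4/u², which is negative for u > 0, so this is a local maximum.
P(4/5) = 4·ln(4/5) - 4 + 3 ≈ -1.8926.

4/5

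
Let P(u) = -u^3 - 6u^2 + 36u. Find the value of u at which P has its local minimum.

P'(u) = -3u^2 - 12u + 36. Setting P'(u) = 0 gives u ∈ {-6, 2}.
Second-derivative test with P''(u) = -6u - 12: P''(-6) = 24 > 0 ⇒ local minimum; P''(2) = -24 < 0 ⇒ local maximum.
Thus P has its local minimum at u = -6, with value -216.

-6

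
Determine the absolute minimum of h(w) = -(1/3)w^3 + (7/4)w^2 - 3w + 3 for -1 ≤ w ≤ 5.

h'(w) = -w^2 + (7/2)w - 3, which vanishes at w = 3/2 and w = 2.
Compare values at every candidate in [-1, 5]: h(-1) = 97/12; h(3/2) = 21/16; h(2) = 4/3; h(5) = -119/12.
The minimum over the interval is -119/12, attained at w = 5.

-119/12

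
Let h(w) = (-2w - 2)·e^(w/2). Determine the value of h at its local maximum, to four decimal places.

Differentiating with the product rule gives h'(w) = (-w - 3)·e^(w/2). Since e^(w/2) > 0, the only critical point is w = -3.
h''(-3) has the same sign as -1 < 0, so this is a local maximum.
h(-3) = (4)·e^(-3/2) ≈ 0.8925.

0.8925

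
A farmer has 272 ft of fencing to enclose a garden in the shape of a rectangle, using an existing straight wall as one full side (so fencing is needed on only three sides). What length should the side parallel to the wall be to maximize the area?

Let the sides perpendicular to the wall have length x and the parallel side y, so 2x + y = 272 and the area is A = xy = x(272 − 2x).
A'(x) = 272 − 4x = 0 gives x = 68, and A''(x) = −4 < 0 confirms a maximum.
Then y = 272 − 2·68 = 136 and A = 9248.

136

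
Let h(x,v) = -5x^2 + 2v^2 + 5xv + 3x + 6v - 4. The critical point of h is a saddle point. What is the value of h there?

∂h/∂x = -10x + 5v + 3 = 0 and ∂h/∂v = 5x + 4v + 6 = 0, so (x, v) = (-18/65, -15/13).
The Hessian has h_{xx} = -10, h_{vv} = 4, h_{xv} = 5, giving D = -65 < 0, so the point is a saddle point.
h(-18/65, -15/13) = -512/65.

-512/65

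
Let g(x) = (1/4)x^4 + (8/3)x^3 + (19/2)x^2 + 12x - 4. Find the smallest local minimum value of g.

-107/12

g'(x) = x^3 + 8x^2 + 19x + 12 = 0 at x = -4, -3, -1.
Second-derivative test with g''(x) = 3x^2 + 16x + 19: g''(-4) = 3 > 0 ⇒ local minimum; g''(-3) = -2 < 0 ⇒ local maximum; g''(-1) = 6 > 0 ⇒ local minimum.
So the smallest local minimum value is g(-1) = -107/12.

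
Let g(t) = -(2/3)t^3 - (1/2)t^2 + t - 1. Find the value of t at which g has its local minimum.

Critical points: g'(t) = -2t^2 - t + 1 vanishes at t = -1, 1/2.
g''(t) = -4t - 1. g''(-1) = 3 > 0 ⇒ local minimum; g''(1/2) = -3 < 0 ⇒ local maximum.
The local minimum is g(-1) = -11/6.

-1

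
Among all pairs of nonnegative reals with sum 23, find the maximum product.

With x + y = 23, the product is P(x) = x(23 − x).
P'(x) = 23 − 2x = 0 gives x = 23/2; P'' = −2 < 0, so this is the maximum.
P = 23/2·23/2 = 529/4.

529/4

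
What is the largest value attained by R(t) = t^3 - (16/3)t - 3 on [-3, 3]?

8

R'(t) = 3t^2 - 16/3, which vanishes at t = -4/3 and t = 4/3.
Candidates: R(-3) = -14, R(-4/3) = 47/27, R(4/3) = -209/27, R(3) = 8.
So the maximum is R(3) = 8.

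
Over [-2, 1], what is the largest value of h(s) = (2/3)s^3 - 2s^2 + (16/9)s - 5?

The derivative is 2s^2 - 4s + 16/9, whose only zero in [-2, 1] is s = 2/3.
Compare values at every candidate in [-2, 1]: h(-2) = -197/9, h(2/3) = -365/81, h(1) = -41/9.
So the maximum is h(2/3) = -365/81.

-365/81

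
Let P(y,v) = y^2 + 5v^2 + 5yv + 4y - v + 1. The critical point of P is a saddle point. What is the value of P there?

∂P/∂y = 2y + 5v + 4 = 0 and ∂P/∂v = 5y + 10v - 1 = 0, so (y, v) = (9, -22/5).
The Hessian has P_{yy} = 2, P_{vv} = 10, P_{yv} = 5, giving D = -5 < 0, so the point is a saddle point.
P(9, -22/5) = 106/5.

106/5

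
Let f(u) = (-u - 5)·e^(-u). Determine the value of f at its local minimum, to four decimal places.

-54.5982

By the product rule, f'(u) = (u + 4)·e^(-u). Since e^(-u) > 0, the only critical point is u = -4.
f''(-4) has the same sign as 1 > 0, so this is a local minimum.
f(-4) = (-1)·e^(4) ≈ -54.5982.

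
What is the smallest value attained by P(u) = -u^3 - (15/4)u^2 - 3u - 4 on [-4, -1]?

-5

Differentiating, P'(u) = -3u^2 - (15/2)u - 3; whose only zero in [-4, -1] is u = -2.
Compare values at every candidate in [-4, -1]: P(-4) = 12,  P(-2) = -5,  P(-1) = -15/4.
So the minimum is P(-2) = -5.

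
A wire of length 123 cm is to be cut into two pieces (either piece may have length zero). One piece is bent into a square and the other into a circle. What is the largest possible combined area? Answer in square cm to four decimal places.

Let x be the length used for the square. Square side x/4; circle radius (123−x)/(2π).
A(x) = (x/4)² + π·((123−x)/(2π))² = x²/16 + (123−x)²/(4π) for 0 ≤ x ≤ 123. A'(x) = x/8 − (123−x)/(2π) = 0 gives x = 4·123/(π+4) ≈ 68.8922.
A'' > 0, so the interior critical point is a minimum; the maximum is at an endpoint. A(0) = 1203.9276 and A(123) = 945.5625, so the largest area is 1203.9276.

1203.9276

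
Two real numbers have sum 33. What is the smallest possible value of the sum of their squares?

1089/2

With a + b = 33, a^2 + b^2 = a^2 + (33 − a)^2.
The derivative 2a − 2(33 − a) = 4a − 66 vanishes at a = 33/2; second derivative 4 > 0, a minimum.
The minimum is 2·(33/2)^2 = 1089/2.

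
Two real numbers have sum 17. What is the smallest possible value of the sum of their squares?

289/2

With a + b = 17, a^2 + b^2 = a^2 + (17 − a)^2.
The derivative 2a − 2(17 − a) = 4a − 34 vanishes at a = 17/2; second derivative 4 > 0, a minimum.
The minimum is 2·(17/2)^2 = 289/2.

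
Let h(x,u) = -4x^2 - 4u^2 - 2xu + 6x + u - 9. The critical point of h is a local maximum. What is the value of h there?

-101/15

∂h/∂x = -8x - 2u + 6 = 0 and ∂h/∂u = -2x - 8u + 1 = 0, so (x, u) = (23/30, -1/15).
The Hessian has h_{xx} = -8, h_{uu} = -8, h_{xu} = -2, giving D = 60 > 0 with h_{xx} < 0, so the point is a local maximum.
h(23/30, -1/15) = -101/15.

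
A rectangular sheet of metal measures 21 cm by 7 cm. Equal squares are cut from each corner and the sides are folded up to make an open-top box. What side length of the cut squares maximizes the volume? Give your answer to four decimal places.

1.5800

With cut size x, the volume is V(x) = x(21 − 2x)(7 − 2x) for 0 < x < 3.5.
V'(x) = 12x^2 − 112x + 147. Setting V'(x) = 0 gives x ≈ 1.5800 (the root in (0, 3.5)).
V''(x) = 24x − 112 is negative there, so this is the maximum; V ≈ 108.2388.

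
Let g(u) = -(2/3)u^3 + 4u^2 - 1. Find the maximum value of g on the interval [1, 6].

61/3

Differentiating, g'(u) = -2u^2 + 8u; whose only zero in [1, 6] is u = 4.
Candidates: g(1) = 7/3,  g(4) = 61/3,  g(6) = -1.
The maximum over the interval is 61/3, attained at u = 4.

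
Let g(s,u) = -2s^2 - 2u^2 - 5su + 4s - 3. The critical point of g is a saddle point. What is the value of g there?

∂g/∂s = -4s - 5u + 4 = 0 and ∂g/∂u = -5s - 4u = 0, so (s, u) = (-16/9, 20/9).
The Hessian has g_{ss} = -4, g_{uu} = -4, g_{su} = -5, giving D = -9 < 0, so the point is a saddle point.
g(-16/9, 20/9) = -59/9.

-59/9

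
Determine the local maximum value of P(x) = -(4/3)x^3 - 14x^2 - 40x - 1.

Critical points: P'(x) = -4x^2 - 28x - 40 vanishes at x = -5, -2.
Since P''(x) = -8x - 28, we get P''(-5) = 12 > 0 ⇒ local minimum; P''(-2) = -12 < 0 ⇒ local maximum.
So the local maximum value is P(-2) = 101/3.

101/3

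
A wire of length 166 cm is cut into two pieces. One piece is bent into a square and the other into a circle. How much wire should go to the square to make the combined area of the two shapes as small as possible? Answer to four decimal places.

Let x be the length used for the square. Square side x/4; circle radius (166−x)/(2π).
A(x) = (x/4)² + π·((166−x)/(2π))² = x²/16 + (166−x)²/(4π) for 0 ≤ x ≤ 166. A'(x) = x/8 − (166−x)/(2π) = 0 gives x = 4·166/(π+4) ≈ 92.9765.
A'' = 1/8 + 1/(2π) > 0, so this gives the minimum combined area; x ≈ 92.9765 cm to the square.

92.9765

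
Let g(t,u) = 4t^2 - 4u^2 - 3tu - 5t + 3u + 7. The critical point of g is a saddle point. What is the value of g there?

∂g/∂t = 8t - 3u - 5 = 0 and ∂g/∂u = -3t - 8u + 3 = 0, so (t, u) = (49/73, 9/73).
The Hessian has g_{tt} = 8, g_{uu} = -8, g_{tu} = -3, giving D = -73 < 0, so the point is a saddle point.
g(49/73, 9/73) = 402/73.

402/73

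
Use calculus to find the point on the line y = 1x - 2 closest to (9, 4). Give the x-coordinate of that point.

15/2

Minimize D(x)^2 = (x - 9)^2 + (x - 6)^2.
d/dx[D^2] = 2(x - 9) + 2·1·(x - 6) = 0 ⇒ x = 15/2.
Then y = 11/2 and the distance is √(9/2) ≈ 2.1213.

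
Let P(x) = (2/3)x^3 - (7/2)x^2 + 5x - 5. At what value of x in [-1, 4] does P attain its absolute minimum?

P'(x) = 2x^2 - 7x + 5, which vanishes at x = 1 and x = 5/2.
Compare values at every candidate in [-1, 4]: P(-1) = -85/6; P(1) = -17/6; P(5/2) = -95/24; P(4) = 5/3.
Hence the absolute minimum is -85/6 at x = -1.

-1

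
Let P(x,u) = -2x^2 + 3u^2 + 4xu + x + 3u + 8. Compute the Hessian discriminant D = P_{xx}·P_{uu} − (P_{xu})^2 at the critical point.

∂P/∂x = -4x + 4u + 1 = 0 and ∂P/∂u = 4x + 6u + 3 = 0, so (x, u) = (-3/20, -2/5).
The Hessian has P_{xx} = -4, P_{uu} = 6, P_{xu} = 4, giving D = -40 < 0, so the point is a saddle point.
D = (-4)·(6) − (4)^2 = -40.

-40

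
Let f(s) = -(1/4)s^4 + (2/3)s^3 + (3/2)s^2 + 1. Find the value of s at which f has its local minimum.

0

f'(s) = -s^3 + 2s^2 + 3s = 0 at s = -1, 0, 3.
f''(s) = -3s^2 + 4s + 3. f''(-1) = -4 < 0 ⇒ local maximum; f''(0) = 3 > 0 ⇒ local minimum; f''(3) = -12 < 0 ⇒ local maximum.
Thus f has its local minimum at s = 0, with value 1.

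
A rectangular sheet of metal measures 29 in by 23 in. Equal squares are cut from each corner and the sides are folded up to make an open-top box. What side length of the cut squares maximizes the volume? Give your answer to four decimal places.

With cut size x, the volume is V(x) = x(29 − 2x)(23 − 2x) for 0 < x < 11.5.
V'(x) = 12x^2 − 208x + 667. Setting V'(x) = 0 gives x ≈ 4.2476 (the root in (0, 11.5)).
V''(x) = 24x − 208 is negative there, so this is the maximum; V ≈ 1263.3128.

4.2476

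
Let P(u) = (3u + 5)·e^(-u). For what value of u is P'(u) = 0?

-2/3

Differentiating with the product rule gives P'(u) = (-3u - 2)·e^(-u). Since e^(-u) > 0, the only critical point is u = -2/3.
P''(-2/3) has the same sign as -3 < 0, so this is a local maximum.
P(-2/3) = (3)·e^(2/3) ≈ 5.8432.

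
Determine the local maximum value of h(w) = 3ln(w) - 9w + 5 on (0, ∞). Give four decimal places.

h'(w) = 3/w − 9 = 0 gives w = 1/3.
h''(w) = -3/w², which is negative for w > 0, so this is a local maximum.
h(1/3) = 3·ln(1/3) - 3 + 5 ≈ -1.2958.

-1.2958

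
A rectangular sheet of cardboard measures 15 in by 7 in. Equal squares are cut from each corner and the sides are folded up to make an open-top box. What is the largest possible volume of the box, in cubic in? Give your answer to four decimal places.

72.0000

With cut size x, the volume is V(x) = x(15 − 2x)(7 − 2x) for 0 < x < 3.5.
V'(x) = 12x^2 − 88x + 105. Setting V'(x) = 0 gives x ≈ 1.5000 (the root in (0, 3.5)).
V''(x) = 24x − 88 is negative there, so this is the maximum; V ≈ 72.0000.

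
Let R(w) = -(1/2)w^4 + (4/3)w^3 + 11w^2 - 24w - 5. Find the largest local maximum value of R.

Critical points: R'(w) = -2w^3 + 4w^2 + 22w - 24 vanishes at w = -3, 1, 4.
Since R''(w) = -6w^2 + 8w + 22, we get R''(-3) = -56 < 0 ⇒ local maximum; R''(1) = 24 > 0 ⇒ local minimum; R''(4) = -42 < 0 ⇒ local maximum.
Thus R has its largest local maximum at w = -3, with value 179/2.

179/2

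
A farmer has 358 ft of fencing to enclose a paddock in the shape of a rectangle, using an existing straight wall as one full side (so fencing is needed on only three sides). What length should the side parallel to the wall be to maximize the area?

179

Let the sides perpendicular to the wall have length x and the parallel side y, so 2x + y = 358 and the area is A = xy = x(358 − 2x).
A'(x) = 358 − 4x = 0 gives x = 179/2, and A''(x) = −4 < 0 confirms a maximum.
Then y = 358 − 2·179/2 = 179 and A = 32041/2.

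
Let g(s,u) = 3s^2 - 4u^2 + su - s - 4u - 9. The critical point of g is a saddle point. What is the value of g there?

∂g/∂s = 6s + u - 1 = 0 and ∂g/∂u = s - 8u - 4 = 0, so (s, u) = (12/49, -23/49).
The Hessian has g_{ss} = 6, g_{uu} = -8, g_{su} = 1, giving D = -49 < 0, so the point is a saddle point.
g(12/49, -23/49) = -401/49.

-401/49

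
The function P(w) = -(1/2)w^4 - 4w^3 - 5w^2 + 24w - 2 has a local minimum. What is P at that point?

-103/2

P'(w) = -2w^3 - 12w^2 - 10w + 24 = 0 at w = -4, -3, 1.
Since P''(w) = -6w^2 - 24w - 10, we get P''(-4) = -10 < 0 ⇒ local maximum; P''(-3) = 8 > 0 ⇒ local minimum; P''(1) = -40 < 0 ⇒ local maximum.
So the local minimum value is P(-3) = -103/2.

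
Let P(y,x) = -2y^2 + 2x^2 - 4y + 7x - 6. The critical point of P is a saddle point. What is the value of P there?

∂P/∂y = -4y - 4 = 0 and ∂P/∂x = 4x + 7 = 0, so (y, x) = (-1, -7/4).
The Hessian has P_{yy} = -4, P_{xx} = 4, P_{yx} = 0, giving D = -16 < 0, so the point is a saddle point.
P(-1, -7/4) = -81/8.

-81/8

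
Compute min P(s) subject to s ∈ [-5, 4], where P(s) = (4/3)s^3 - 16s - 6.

-278/3

Differentiating, P'(s) = 4s^2 - 16; which vanishes at s = -2 and s = 2.
Compare values at every candidate in [-5, 4]: P(-5) = -278/3,  P(-2) = 46/3,  P(2) = -82/3,  P(4) = 46/3.
The minimum over the interval is -278/3, attained at s = -5.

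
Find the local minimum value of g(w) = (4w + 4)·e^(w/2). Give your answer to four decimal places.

g'(w) = 4·e^(w/2) + (4w + 4)·(1/2)·e^(w/2) = (2w + 6)·e^(w/2). Since e^(w/2) > 0, the only critical point is w = -3.
g''(-3) has the same sign as 2 > 0, so this is a local minimum.
g(-3) = (-8)·e^(-3/2) ≈ -1.7850.

-1.7850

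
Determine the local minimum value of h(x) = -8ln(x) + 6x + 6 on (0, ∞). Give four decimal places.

11.6985

h'(x) = -8/x + 6 = 0 gives x = 4/3.
h''(x) = 8/x², which is positive for x > 0, so this is a local minimum.
h(4/3) = -8·ln(4/3) + 8 + 6 ≈ 11.6985.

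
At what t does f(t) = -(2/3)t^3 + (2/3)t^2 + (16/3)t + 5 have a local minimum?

Critical points: f'(t) = -2t^2 + (4/3)t + 16/3 vanishes at t = -4/3, 2.
Second-derivative test with f''(t) = -4t + 4/3: f''(-4/3) = 20/3 > 0 ⇒ local minimum; f''(2) = -20/3 < 0 ⇒ local maximum.
The local minimum is f(-4/3) = 53/81.

-4/3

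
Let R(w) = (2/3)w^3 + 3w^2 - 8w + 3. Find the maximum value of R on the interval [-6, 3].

Differentiating, R'(w) = 2w^2 + 6w - 8; which vanishes at w = -4 and w = 1.
Compare values at every candidate in [-6, 3]: R(-6) = 15,  R(-4) = 121/3,  R(1) = -4/3,  R(3) = 24.
The maximum over the interval is 121/3, attained at w = -4.

121/3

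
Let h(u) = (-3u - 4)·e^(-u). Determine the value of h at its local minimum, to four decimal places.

-4.1868

By the product rule, h'(u) = (3u + 1)·e^(-u). Since e^(-u) > 0, the only critical point is u = -1/3.
h''(-1/3) has the same sign as 3 > 0, so this is a local minimum.
h(-1/3) = (-3)·e^(1/3) ≈ -4.1868.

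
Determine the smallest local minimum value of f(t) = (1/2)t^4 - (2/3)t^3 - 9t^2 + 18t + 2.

Critical points: f'(t) = 2t^3 - 2t^2 - 18t + 18 vanishes at t = -3, 1, 3.
Since f''(t) = 6t^2 - 4t - 18, we get f''(-3) = 48 > 0 ⇒ local minimum; f''(1) = -16 < 0 ⇒ local maximum; f''(3) = 24 > 0 ⇒ local minimum.
So the smallest local minimum value is f(-3) = -149/2.

-149/2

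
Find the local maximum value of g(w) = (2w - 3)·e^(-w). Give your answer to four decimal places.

Differentiating with the product rule gives g'(w) = (-2w + 5)·e^(-w). Since e^(-w) > 0, the only critical point is w = 5/2.
g''(5/2) has the same sign as -2 < 0, so this is a local maximum.
g(5/2) = (2)·e^(-5/2) ≈ 0.1642.

0.1642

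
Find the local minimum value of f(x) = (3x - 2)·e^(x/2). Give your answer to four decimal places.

-3.0805

By the product rule, f'(x) = ((3/2)x + 2)·e^(x/2). Since e^(x/2) > 0, the only critical point is x = -4/3.
f''(-4/3) has the same sign as 3/2 > 0, so this is a local minimum.
f(-4/3) = (-6)·e^(-2/3) ≈ -3.0805.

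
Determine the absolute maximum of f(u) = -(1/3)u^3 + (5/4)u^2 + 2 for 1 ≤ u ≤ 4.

221/48

f'(u) = -u^2 + (5/2)u, whose only zero in [1, 4] is u = 5/2.
Candidates: f(1) = 35/12; f(5/2) = 221/48; f(4) = 2/3.
Hence the absolute maximum is 221/48 at u = 5/2.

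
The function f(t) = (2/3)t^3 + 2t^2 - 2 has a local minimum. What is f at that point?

f'(t) = 2t^2 + 4t. Setting f'(t) = 0 gives t ∈ {-2, 0}.
Since f''(t) = 4t + 4, we get f''(-2) = -4 < 0 ⇒ local maximum; f''(0) = 4 > 0 ⇒ local minimum.
The local minimum is f(0) = -2.

-2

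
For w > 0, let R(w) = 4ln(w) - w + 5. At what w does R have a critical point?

R'(w) = 4/w − 1 = 0 gives w = 4.
R''(w) = -4/w², which is negative for w > 0, so this is a local maximum.
R(4) = 4·ln(4) - 4 + 5 ≈ 6.5452.

4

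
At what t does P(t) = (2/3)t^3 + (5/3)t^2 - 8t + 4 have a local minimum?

P'(t) = 2t^2 + (10/3)t - 8 = 0 at t = -3, 4/3.
P''(t) = 4t + 10/3. P''(-3) = -26/3 < 0 ⇒ local maximum; P''(4/3) = 26/3 > 0 ⇒ local minimum.
So the local minimum value is P(4/3) = -172/81.

4/3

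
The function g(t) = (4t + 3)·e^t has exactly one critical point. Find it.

By the product rule, g'(t) = (4t + 7)·e^t. Since e^t > 0, the only critical point is t = -7/4.
g''(-7/4) has the same sign as 4 > 0, so this is a local minimum.
g(-7/4) = (-4)·e^(-7/4) ≈ -0.6951.

-7/4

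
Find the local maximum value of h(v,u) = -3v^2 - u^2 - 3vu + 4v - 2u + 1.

∂h/∂v = -6v - 3u + 4 = 0 and ∂h/∂u = -3v - 2u - 2 = 0, so (v, u) = (14/3, -8).
The Hessian has h_{vv} = -6, h_{uu} = -2, h_{vu} = -3, giving D = 3 > 0 with h_{vv} < 0, so the point is a local maximum.
h(14/3, -8) = 55/3.

55/3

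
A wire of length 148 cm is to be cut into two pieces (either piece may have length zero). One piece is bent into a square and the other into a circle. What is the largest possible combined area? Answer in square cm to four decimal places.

1743.0649

Let x be the length used for the square. Square side x/4; circle radius (148−x)/(2π).
A(x) = (x/4)² + π·((148−x)/(2π))² = x²/16 + (148−x)²/(4π) for 0 ≤ x ≤ 148. A'(x) = x/8 − (148−x)/(2π) = 0 gives x = 4·148/(π+4) ≈ 82.8947.
A'' > 0, so the interior critical point is a minimum; the maximum is at an endpoint. A(0) = 1743.0649 and A(148) = 1369.0000, so the largest area is 1743.0649.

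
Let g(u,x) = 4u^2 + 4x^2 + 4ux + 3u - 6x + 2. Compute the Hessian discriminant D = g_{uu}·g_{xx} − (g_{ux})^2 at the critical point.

∂g/∂u = 8u + 4x + 3 = 0 and ∂g/∂x = 4u + 8x - 6 = 0, so (u, x) = (-1, 5/4).
The Hessian has g_{uu} = 8, g_{xx} = 8, g_{ux} = 4, giving D = 48 > 0 with g_{uu} > 0, so the point is a local minimum.
D = (8)·(8) − (4)^2 = 48.

48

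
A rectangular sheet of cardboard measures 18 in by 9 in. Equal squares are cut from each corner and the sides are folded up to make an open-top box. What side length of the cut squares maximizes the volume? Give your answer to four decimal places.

With cut size x, the volume is V(x) = x(18 − 2x)(9 − 2x) for 0 < x < 4.5.
V'(x) = 12x^2 − 108x + 162. Setting V'(x) = 0 gives x ≈ 1.9019 (the root in (0, 4.5)).
V''(x) = 24x − 108 is negative there, so this is the maximum; V ≈ 140.2961.

1.9019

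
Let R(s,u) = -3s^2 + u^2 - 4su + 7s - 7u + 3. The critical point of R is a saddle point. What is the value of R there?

∂R/∂s = -6s - 4u + 7 = 0 and ∂R/∂u = -4s + 2u - 7 = 0, so (s, u) = (-1/2, 5/2).
The Hessian has R_{ss} = -6, R_{uu} = 2, R_{su} = -4, giving D = -28 < 0, so the point is a saddle point.
R(-1/2, 5/2) = -15/2.

-15/2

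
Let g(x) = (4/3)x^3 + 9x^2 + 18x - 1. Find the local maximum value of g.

g'(x) = 4x^2 + 18x + 18. Setting g'(x) = 0 gives x ∈ {-3, -3/2}.
Second-derivative test with g''(x) = 8x + 18: g''(-3) = -6 < 0 ⇒ local maximum; g''(-3/2) = 6 > 0 ⇒ local minimum.
The local maximum is g(-3) = -10.

-10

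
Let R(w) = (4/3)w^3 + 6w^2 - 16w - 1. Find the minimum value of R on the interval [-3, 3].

-29/3

The derivative is 4w^2 + 12w - 16, whose only zero in [-3, 3] is w = 1.
Candidates: R(-3) = 65,  R(1) = -29/3,  R(3) = 41.
So the minimum is R(1) = -29/3.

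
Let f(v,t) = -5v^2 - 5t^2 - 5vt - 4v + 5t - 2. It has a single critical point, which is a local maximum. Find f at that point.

31/15

∂f/∂v = -10v - 5t - 4 = 0 and ∂f/∂t = -5v - 10t + 5 = 0, so (v, t) = (-13/15, 14/15).
The Hessian has f_{vv} = -10, f_{tt} = -10, f_{vt} = -5, giving D = 75 > 0 with f_{vv} < 0, so the point is a local maximum.
f(-13/15, 14/15) = 31/15.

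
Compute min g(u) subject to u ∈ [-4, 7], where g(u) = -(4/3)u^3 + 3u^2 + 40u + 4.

g'(u) = -4u^2 + 6u + 40, which vanishes at u = -5/2 and u = 4.
Evaluating at the critical points and endpoints: g(-4) = -68/3,  g(-5/2) = -677/12,  g(4) = 380/3,  g(7) = -79/3.
Hence the absolute minimum is -677/12 at u = -5/2.

-677/12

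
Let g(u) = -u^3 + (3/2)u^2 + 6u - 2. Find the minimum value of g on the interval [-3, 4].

The derivative is -3u^2 + 3u + 6, which vanishes at u = -1 and u = 2.
Evaluating at the critical points and endpoints: g(-3) = 41/2,  g(-1) = -11/2,  g(2) = 8,  g(4) = -18.
Hence the absolute minimum is -18 at u = 4.

-18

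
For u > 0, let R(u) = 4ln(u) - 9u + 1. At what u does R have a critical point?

4/9

R'(u) = 4/u − 9 = 0 gives u = 4/9.
R''(u) = -4/u², which is negative for u > 0, so this is a local maximum.
R(4/9) = 4·ln(4/9) - 4 + 1 ≈ -6.2437.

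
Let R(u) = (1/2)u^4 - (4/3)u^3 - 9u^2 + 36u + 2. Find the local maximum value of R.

106/3

Critical points: R'(u) = 2u^3 - 4u^2 - 18u + 36 vanishes at u = -3, 2, 3.
R''(u) = 6u^2 - 8u - 18. R''(-3) = 60 > 0 ⇒ local minimum; R''(2) = -10 < 0 ⇒ local maximum; R''(3) = 12 > 0 ⇒ local minimum.
The local maximum is R(2) = 106/3.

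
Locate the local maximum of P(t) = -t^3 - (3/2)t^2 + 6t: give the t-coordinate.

Critical points: P'(t) = -3t^2 - 3t + 6 vanishes at t = -2, 1.
Since P''(t) = -6t - 3, we get P''(-2) = 9 > 0 ⇒ local minimum; P''(1) = -9 < 0 ⇒ local maximum.
The local maximum is P(1) = 7/2.

1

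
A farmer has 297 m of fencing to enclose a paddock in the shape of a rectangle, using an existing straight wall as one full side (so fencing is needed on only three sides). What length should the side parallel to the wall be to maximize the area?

297/2

Let the sides perpendicular to the wall have length x and the parallel side y, so 2x + y = 297 and the area is A = xy = x(297 − 2x).
A'(x) = 297 − 4x = 0 gives x = 297/4, and A''(x) = −4 < 0 confirms a maximum.
Then y = 297 − 2·297/4 = 297/2 and A = 88209/8.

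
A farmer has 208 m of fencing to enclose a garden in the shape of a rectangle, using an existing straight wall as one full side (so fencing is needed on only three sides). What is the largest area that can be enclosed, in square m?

5408

Let the sides perpendicular to the wall have length x and the parallel side y, so 2x + y = 208 and the area is A = xy = x(208 − 2x).
A'(x) = 208 − 4x = 0 gives x = 52, and A''(x) = −4 < 0 confirms a maximum.
Then y = 208 − 2·52 = 104 and A = 5408.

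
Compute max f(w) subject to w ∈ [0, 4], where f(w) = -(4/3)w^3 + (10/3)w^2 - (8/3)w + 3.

The derivative is -4w^2 + (20/3)w - 8/3, which vanishes at w = 2/3 and w = 1.
Evaluating at the critical points and endpoints: f(0) = 3,  f(2/3) = 187/81,  f(1) = 7/3,  f(4) = -119/3.
The maximum over the interval is 3, attained at w = 0.

3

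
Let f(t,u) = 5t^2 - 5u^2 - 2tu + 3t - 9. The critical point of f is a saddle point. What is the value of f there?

-981/104

∂f/∂t = 10t - 2u + 3 = 0 and ∂f/∂u = -2t - 10u = 0, so (t, u) = (-15/52, 3/52).
The Hessian has f_{tt} = 10, f_{uu} = -10, f_{tu} = -2, giving D = -104 < 0, so the point is a saddle point.
f(-15/52, 3/52) = -981/104.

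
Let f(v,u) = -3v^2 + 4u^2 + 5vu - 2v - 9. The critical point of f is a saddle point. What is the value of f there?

∂f/∂v = -6v + 5u - 2 = 0 and ∂f/∂u = 5v + 8u = 0, so (v, u) = (-16/73, 10/73).
The Hessian has f_{vv} = -6, f_{uu} = 8, f_{vu} = 5, giving D = -73 < 0, so the point is a saddle point.
f(-16/73, 10/73) = -641/73.

-641/73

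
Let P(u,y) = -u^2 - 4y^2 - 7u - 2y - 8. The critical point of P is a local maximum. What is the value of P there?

∂P/∂u = -2u - 7 = 0 and ∂P/∂y = -8y - 2 = 0, so (u, y) = (-7/2, -1/4).
The Hessian has P_{uu} = -2, P_{yy} = -8, P_{uy} = 0, giving D = 16 > 0 with P_{uu} < 0, so the point is a local maximum.
P(-7/2, -1/4) = 9/2.

9/2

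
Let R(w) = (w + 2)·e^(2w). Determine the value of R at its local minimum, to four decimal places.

-0.0034

By the product rule, R'(w) = (2w + 5)·e^(2w). Since e^(2w) > 0, the only critical point is w = -5/2.
R''(-5/2) has the same sign as 2 > 0, so this is a local minimum.
R(-5/2) = (-1/2)·e^(-5) ≈ -0.0034.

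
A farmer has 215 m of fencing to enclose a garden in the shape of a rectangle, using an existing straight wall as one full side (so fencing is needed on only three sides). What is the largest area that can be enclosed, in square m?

Let the sides perpendicular to the wall have length x and the parallel side y, so 2x + y = 215 and the area is A = xy = x(215 − 2x).
A'(x) = 215 − 4x = 0 gives x = 215/4, and A''(x) = −4 < 0 confirms a maximum.
Then y = 215 − 2·215/4 = 215/2 and A = 46225/8.

46225/8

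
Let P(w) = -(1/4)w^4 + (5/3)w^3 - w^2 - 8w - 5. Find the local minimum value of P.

-47/3

P'(w) = -w^3 + 5w^2 - 2w - 8 = 0 at w = -1, 2, 4.
Since P''(w) = -3w^2 + 10w - 2, we get P''(-1) = -15 < 0 ⇒ local maximum; P''(2) = 6 > 0 ⇒ local minimum; P''(4) = -10 < 0 ⇒ local maximum.
The local minimum is P(2) = -47/3.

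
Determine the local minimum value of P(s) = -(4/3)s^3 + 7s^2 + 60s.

Critical points: P'(s) = -4s^2 + 14s + 60 vanishes at s = -5/2, 6.
Second-derivative test with P''(s) = -8s + 14: P''(-5/2) = 34 > 0 ⇒ local minimum; P''(6) = -34 < 0 ⇒ local maximum.
The local minimum is P(-5/2) = -1025/12.

-1025/12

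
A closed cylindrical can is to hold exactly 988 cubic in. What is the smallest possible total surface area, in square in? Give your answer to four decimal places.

549.1435

With radius r and height h, πr²h = 988 so h = 988/(πr²), and S(r) = 2πr² + 2πrh = 2πr² + 2·988/r.
S'(r) = 4πr − 2·988/r² = 0 ⇒ r³ = 988/(2π), so r ≈ 5.3975 and h = 2r ≈ 10.7950.
S''(r) = 4π + 4·988/r³ > 0, so this is the minimum; S ≈ 549.1435.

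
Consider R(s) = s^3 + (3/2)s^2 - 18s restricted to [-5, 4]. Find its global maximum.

The derivative is 3s^2 + 3s - 18, which vanishes at s = -3 and s = 2.
Evaluating at the critical points and endpoints: R(-5) = 5/2,  R(-3) = 81/2,  R(2) = -22,  R(4) = 16.
Hence the absolute maximum is 81/2 at s = -3.

81/2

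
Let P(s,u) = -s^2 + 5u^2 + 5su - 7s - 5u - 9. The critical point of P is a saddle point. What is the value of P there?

∂P/∂s = -2s + 5u - 7 = 0 and ∂P/∂u = 5s + 10u - 5 = 0, so (s, u) = (-1, 1).
The Hessian has P_{ss} = -2, P_{uu} = 10, P_{su} = 5, giving D = -45 < 0, so the point is a saddle point.
P(-1, 1) = -8.

-8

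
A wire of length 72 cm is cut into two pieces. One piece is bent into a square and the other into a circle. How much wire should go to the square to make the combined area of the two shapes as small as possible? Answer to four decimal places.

40.3271

Let x be the length used for the square. Square side x/4; circle radius (72−x)/(2π).
A(x) = (x/4)² + π·((72−x)/(2π))² = x²/16 + (72−x)²/(4π) for 0 ≤ x ≤ 72. A'(x) = x/8 − (72−x)/(2π) = 0 gives x = 4·72/(π+4) ≈ 40.3271.
A'' = 1/8 + 1/(2π) > 0, so this gives the minimum combined area; x ≈ 40.3271 cm to the square.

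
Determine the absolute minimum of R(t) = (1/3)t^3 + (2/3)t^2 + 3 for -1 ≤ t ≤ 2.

3

The derivative is t^2 + (4/3)t, whose only zero in [-1, 2] is t = 0.
Compare values at every candidate in [-1, 2]: R(-1) = 10/3; R(0) = 3; R(2) = 25/3.
Hence the absolute minimum is 3 at t = 0.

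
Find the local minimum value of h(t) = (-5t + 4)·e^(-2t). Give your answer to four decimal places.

h'(t) = (-5)·e^(-2t) + (-5t + 4)·(-2)·e^(-2t) = (10t - 13)·e^(-2t). Since e^(-2t) > 0, the only critical point is t = 13/10.
h''(13/10) has the same sign as 10 > 0, so this is a local minimum.
h(13/10) = (-5/2)·e^(-13/5) ≈ -0.1857.

-0.1857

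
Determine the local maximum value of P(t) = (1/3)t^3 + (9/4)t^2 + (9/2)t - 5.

P'(t) = t^2 + (9/2)t + 9/2 = 0 at t = -3, -3/2.
Since P''(t) = 2t + 9/2, we get P''(-3) = -3/2 < 0 ⇒ local maximum; P''(-3/2) = 3/2 > 0 ⇒ local minimum.
So the local maximum value is P(-3) = -29/4.

-29/4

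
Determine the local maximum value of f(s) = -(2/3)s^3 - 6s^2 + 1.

1

f'(s) = -2s^2 - 12s = 0 at s = -6, 0.
f''(s) = -4s - 12. f''(-6) = 12 > 0 ⇒ local minimum; f''(0) = -12 < 0 ⇒ local maximum.
The local maximum is f(0) = 1.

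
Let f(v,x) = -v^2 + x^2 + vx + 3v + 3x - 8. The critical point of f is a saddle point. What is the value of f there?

∂f/∂v = -2v + x + 3 = 0 and ∂f/∂x = v + 2x + 3 = 0, so (v, x) = (3/5, -9/5).
The Hessian has f_{vv} = -2, f_{xx} = 2, f_{vx} = 1, giving D = -5 < 0, so the point is a saddle point.
f(3/5, -9/5) = -49/5.

-49/5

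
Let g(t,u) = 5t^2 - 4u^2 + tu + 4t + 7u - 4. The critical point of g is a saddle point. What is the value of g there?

-19/9

∂g/∂t = 10t + u + 4 = 0 and ∂g/∂u = t - 8u + 7 = 0, so (t, u) = (-13/27, 22/27).
The Hessian has g_{tt} = 10, g_{uu} = -8, g_{tu} = 1, giving D = -81 < 0, so the point is a saddle point.
g(-13/27, 22/27) = -19/9.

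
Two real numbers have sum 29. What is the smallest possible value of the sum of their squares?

841/2

With a + b = 29, a^2 + b^2 = a^2 + (29 − a)^2.
The derivative 2a − 2(29 − a) = 4a − 58 vanishes at a = 29/2; second derivative 4 > 0, a minimum.
The minimum is 2·(29/2)^2 = 841/2.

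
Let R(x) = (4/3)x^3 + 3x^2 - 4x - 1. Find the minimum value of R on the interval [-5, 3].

-218/3

The derivative is 4x^2 + 6x - 4, which vanishes at x = -2 and x = 1/2.
Compare values at every candidate in [-5, 3]: R(-5) = -218/3,  R(-2) = 25/3,  R(1/2) = -25/12,  R(3) = 50.
So the minimum is R(-5) = -218/3.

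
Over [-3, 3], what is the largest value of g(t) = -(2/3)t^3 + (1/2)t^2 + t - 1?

Differentiating, g'(t) = -2t^2 + t + 1; which vanishes at t = -1/2 and t = 1.
Compare values at every candidate in [-3, 3]: g(-3) = 37/2; g(-1/2) = -31/24; g(1) = -1/6; g(3) = -23/2.
So the maximum is g(-3) = 37/2.

37/2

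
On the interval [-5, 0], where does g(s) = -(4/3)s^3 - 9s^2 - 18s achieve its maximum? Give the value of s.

g'(s) = -4s^2 - 18s - 18, which vanishes at s = -3 and s = -3/2.
Compare values at every candidate in [-5, 0]: g(-5) = 95/3, g(-3) = 9, g(-3/2) = 45/4, g(0) = 0.
So the maximum is g(-5) = 95/3.

-5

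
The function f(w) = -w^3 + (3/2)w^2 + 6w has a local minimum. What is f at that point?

f'(w) = -3w^2 + 3w + 6 = 0 at w = -1, 2.
Since f''(w) = -6w + 3, we get f''(-1) = 9 > 0 ⇒ local minimum; f''(2) = -9 < 0 ⇒ local maximum.
The local minimum is f(-1) = -7/2.

-7/2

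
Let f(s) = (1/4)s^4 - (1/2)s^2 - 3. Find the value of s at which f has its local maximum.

0

f'(s) = s^3 - s = 0 at s = -1, 0, 1.
Since f''(s) = 3s^2 - 1, we get f''(-1) = 2 > 0 ⇒ local minimum; f''(0) = -1 < 0 ⇒ local maximum; f''(1) = 2 > 0 ⇒ local minimum.
The local maximum is f(0) = -3.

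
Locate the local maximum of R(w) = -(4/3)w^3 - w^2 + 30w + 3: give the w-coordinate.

Critical points: R'(w) = -4w^2 - 2w + 30 vanishes at w = -3, 5/2.
Second-derivative test with R''(w) = -8w - 2: R''(-3) = 22 > 0 ⇒ local minimum; R''(5/2) = -22 < 0 ⇒ local maximum.
The local maximum is R(5/2) = 611/12.

5/2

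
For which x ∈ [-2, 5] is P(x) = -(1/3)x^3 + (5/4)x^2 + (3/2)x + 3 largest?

The derivative is -x^2 + (5/2)x + 3/2, which vanishes at x = -1/2 and x = 3.
Candidates: P(-2) = 23/3,  P(-1/2) = 125/48,  P(3) = 39/4,  P(5) = 1/12.
The maximum over the interval is 39/4, attained at x = 3.

3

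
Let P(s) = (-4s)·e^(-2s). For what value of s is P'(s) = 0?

By the product rule, P'(s) = (8s - 4)·e^(-2s). Since e^(-2s) > 0, the only critical point is s = 1/2.
P''(1/2) has the same sign as 8 > 0, so this is a local minimum.
P(1/2) = (-2)·e^(-1) ≈ -0.7358.

1/2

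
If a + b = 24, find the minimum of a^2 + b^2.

With a + b = 24, a^2 + b^2 = a^2 + (24 − a)^2.
The derivative 2a − 2(24 − a) = 4a − 48 vanishes at a = 12; second derivative 4 > 0, a minimum.
The minimum is 2·(12)^2 = 288.

288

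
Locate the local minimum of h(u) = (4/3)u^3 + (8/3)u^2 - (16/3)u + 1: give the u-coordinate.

2/3

h'(u) = 4u^2 + (16/3)u - 16/3. Setting h'(u) = 0 gives u ∈ {-2, 2/3}.
h''(u) = 8u + 16/3. h''(-2) = -32/3 < 0 ⇒ local maximum; h''(2/3) = 32/3 > 0 ⇒ local minimum.
The local minimum is h(2/3) = -79/81.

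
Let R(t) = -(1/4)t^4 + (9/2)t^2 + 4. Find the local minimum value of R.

4

R'(t) = -t^3 + 9t. Setting R'(t) = 0 gives t ∈ {-3, 0, 3}.
Second-derivative test with R''(t) = -3t^2 + 9: R''(-3) = -18 < 0 ⇒ local maximum; R''(0) = 9 > 0 ⇒ local minimum; R''(3) = -18 < 0 ⇒ local maximum.
The local minimum is R(0) = 4.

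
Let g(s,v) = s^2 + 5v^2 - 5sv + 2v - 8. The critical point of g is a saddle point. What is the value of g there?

-36/5

∂g/∂s = 2s - 5v = 0 and ∂g/∂v = -5s + 10v + 2 = 0, so (s, v) = (2, 4/5).
The Hessian has g_{ss} = 2, g_{vv} = 10, g_{sv} = -5, giving D = -5 < 0, so the point is a saddle point.
g(2, 4/5) = -36/5.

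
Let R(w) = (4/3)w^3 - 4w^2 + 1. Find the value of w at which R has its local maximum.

R'(w) = 4w^2 - 8w. Setting R'(w) = 0 gives w ∈ {0, 2}.
R''(w) = 8w - 8. R''(0) = -8 < 0 ⇒ local maximum; R''(2) = 8 > 0 ⇒ local minimum.
The local maximum is R(0) = 1.

0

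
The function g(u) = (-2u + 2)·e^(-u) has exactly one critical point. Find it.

g'(u) = (-2)·e^(-u) + (-2u + 2)·(-1)·e^(-u) = (2u - 4)·e^(-u). Since e^(-u) > 0, the only critical point is u = 2.
g''(2) has the same sign as 2 > 0, so this is a local minimum.
g(2) = (-2)·e^(-2) ≈ -0.2707.

2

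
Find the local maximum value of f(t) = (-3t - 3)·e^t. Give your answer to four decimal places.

0.4060

Differentiating with the product rule gives f'(t) = (-3t - 6)·e^t. Since e^t > 0, the only critical point is t = -2.
f''(-2) has the same sign as -3 < 0, so this is a local maximum.
f(-2) = (3)·e^(-2) ≈ 0.4060.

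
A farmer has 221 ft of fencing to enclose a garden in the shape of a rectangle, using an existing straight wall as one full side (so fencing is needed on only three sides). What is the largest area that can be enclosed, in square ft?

48841/8

Let the sides perpendicular to the wall have length x and the parallel side y, so 2x + y = 221 and the area is A = xy = x(221 − 2x).
A'(x) = 221 − 4x = 0 gives x = 221/4, and A''(x) = −4 < 0 confirms a maximum.
Then y = 221 − 2·221/4 = 221/2 and A = 48841/8.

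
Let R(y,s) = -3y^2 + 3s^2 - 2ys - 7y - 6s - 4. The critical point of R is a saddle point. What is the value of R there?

-37/40

∂R/∂y = -6y - 2s - 7 = 0 and ∂R/∂s = -2y + 6s - 6 = 0, so (y, s) = (-27/20, 11/20).
The Hessian has R_{yy} = -6, R_{ss} = 6, R_{ys} = -2, giving D = -40 < 0, so the point is a saddle point.
R(-27/20, 11/20) = -37/40.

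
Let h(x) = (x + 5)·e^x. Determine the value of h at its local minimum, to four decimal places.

Differentiating with the product rule gives h'(x) = (x + 6)·e^x. Since e^x > 0, the only critical point is x = -6.
h''(-6) has the same sign as 1 > 0, so this is a local minimum.
h(-6) = (-1)·e^(-6) ≈ -0.0025.

-0.0025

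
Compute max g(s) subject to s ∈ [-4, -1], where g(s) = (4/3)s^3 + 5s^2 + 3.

161/12

The derivative is 4s^2 + 10s, whose only zero in [-4, -1] is s = -5/2.
Candidates: g(-4) = -7/3, g(-5/2) = 161/12, g(-1) = 20/3.
The maximum over the interval is 161/12, attained at s = -5/2.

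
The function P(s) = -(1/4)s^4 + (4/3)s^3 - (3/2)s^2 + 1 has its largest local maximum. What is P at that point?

13/4

Critical points: P'(s) = -s^3 + 4s^2 - 3s vanishes at s = 0, 1, 3.
Since P''(s) = -3s^2 + 8s - 3, we get P''(0) = -3 < 0 ⇒ local maximum; P''(1) = 2 > 0 ⇒ local minimum; P''(3) = -6 < 0 ⇒ local maximum.
So the largest local maximum value is P(3) = 13/4.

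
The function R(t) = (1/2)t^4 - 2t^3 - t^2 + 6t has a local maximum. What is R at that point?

R'(t) = 2t^3 - 6t^2 - 2t + 6. Setting R'(t) = 0 gives t ∈ {-1, 1, 3}.
R''(t) = 6t^2 - 12t - 2. R''(-1) = 16 > 0 ⇒ local minimum; R''(1) = -8 < 0 ⇒ local maximum; R''(3) = 16 > 0 ⇒ local minimum.
So the local maximum value is R(1) = 7/2.

7/2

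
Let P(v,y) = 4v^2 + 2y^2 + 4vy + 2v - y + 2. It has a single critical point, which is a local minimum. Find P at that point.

3/4

∂P/∂v = 8v + 4y + 2 = 0 and ∂P/∂y = 4v + 4y - 1 = 0, so (v, y) = (-3/4, 1).
The Hessian has P_{vv} = 8, P_{yy} = 4, P_{vy} = 4, giving D = 16 > 0 with P_{vv} > 0, so the point is a local minimum.
P(-3/4, 1) = 3/4.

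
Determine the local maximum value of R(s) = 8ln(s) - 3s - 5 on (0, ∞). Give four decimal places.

R'(s) = 8/s − 3 = 0 gives s = 8/3.
R''(s) = -8/s², which is negative for s > 0, so this is a local maximum.
R(8/3) = 8·ln(8/3) - 8 - 5 ≈ -5.1534.

-5.1534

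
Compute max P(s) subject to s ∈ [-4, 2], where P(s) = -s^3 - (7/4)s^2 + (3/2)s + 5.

35

The derivative is -3s^2 - (7/2)s + 3/2, which vanishes at s = -3/2 and s = 1/3.
Evaluating at the critical points and endpoints: P(-4) = 35; P(-3/2) = 35/16; P(1/3) = 569/108; P(2) = -7.
The maximum over the interval is 35, attained at s = -4.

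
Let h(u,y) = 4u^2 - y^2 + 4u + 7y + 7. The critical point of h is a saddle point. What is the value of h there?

∂h/∂u = 8u + 4 = 0 and ∂h/∂y = -2y + 7 = 0, so (u, y) = (-1/2, 7/2).
The Hessian has h_{uu} = 8, h_{yy} = -2, h_{uy} = 0, giving D = -16 < 0, so the point is a saddle point.
h(-1/2, 7/2) = 73/4.

73/4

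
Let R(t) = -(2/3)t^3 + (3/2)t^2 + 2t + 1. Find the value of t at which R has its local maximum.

2

R'(t) = -2t^2 + 3t + 2. Setting R'(t) = 0 gives t ∈ {-1/2, 2}.
Since R''(t) = -4t + 3, we get R''(-1/2) = 5 > 0 ⇒ local minimum; R''(2) = -5 < 0 ⇒ local maximum.
The local maximum is R(2) = 17/3.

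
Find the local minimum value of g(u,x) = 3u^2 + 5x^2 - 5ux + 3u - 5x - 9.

-72/7

∂g/∂u = 6u - 5x + 3 = 0 and ∂g/∂x = -5u + 10x - 5 = 0, so (u, x) = (-1/7, 3/7).
The Hessian has g_{uu} = 6, g_{xx} = 10, g_{ux} = -5, giving D = 35 > 0 with g_{uu} > 0, so the point is a local minimum.
g(-1/7, 3/7) = -72/7.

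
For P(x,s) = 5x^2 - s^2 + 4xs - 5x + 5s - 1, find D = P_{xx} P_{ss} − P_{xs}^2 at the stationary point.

∂P/∂x = 10x + 4s - 5 = 0 and ∂P/∂s = 4x - 2s + 5 = 0, so (x, s) = (-5/18, 35/18).
The Hessian has P_{xx} = 10, P_{ss} = -2, P_{xs} = 4, giving D = -36 < 0, so the point is a saddle point.
D = (10)·(-2) − (4)^2 = -36.

-36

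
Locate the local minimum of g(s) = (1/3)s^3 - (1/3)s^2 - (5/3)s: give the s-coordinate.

g'(s) = s^2 - (2/3)s - 5/3. Setting g'(s) = 0 gives s ∈ {-1, 5/3}.
Second-derivative test with g''(s) = 2s - 2/3: g''(-1) = -8/3 < 0 ⇒ local maximum; g''(5/3) = 8/3 > 0 ⇒ local minimum.
So the local minimum value is g(5/3) = -175/81.

5/3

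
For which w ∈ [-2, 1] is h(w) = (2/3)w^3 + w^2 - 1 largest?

Differentiating, h'(w) = 2w^2 + 2w; which vanishes at w = -1 and w = 0.
Evaluating at the critical points and endpoints: h(-2) = -7/3,  h(-1) = -2/3,  h(0) = -1,  h(1) = 2/3.
The maximum over the interval is 2/3, attained at w = 1.

1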